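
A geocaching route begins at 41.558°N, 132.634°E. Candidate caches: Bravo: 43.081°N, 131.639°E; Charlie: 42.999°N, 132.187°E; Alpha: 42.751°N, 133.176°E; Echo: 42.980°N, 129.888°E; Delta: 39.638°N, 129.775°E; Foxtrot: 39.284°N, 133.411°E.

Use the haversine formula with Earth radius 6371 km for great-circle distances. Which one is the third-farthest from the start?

Foxtrot

Distances from the start (41.558°N, 132.634°E):
Delta: 322.2 km
Echo: 275.8 km
Foxtrot: 261.3 km
Bravo: 188.1 km
Charlie: 164.4 km
Alpha: 140.0 km
The third-farthest is Foxtrot at 261.3 km.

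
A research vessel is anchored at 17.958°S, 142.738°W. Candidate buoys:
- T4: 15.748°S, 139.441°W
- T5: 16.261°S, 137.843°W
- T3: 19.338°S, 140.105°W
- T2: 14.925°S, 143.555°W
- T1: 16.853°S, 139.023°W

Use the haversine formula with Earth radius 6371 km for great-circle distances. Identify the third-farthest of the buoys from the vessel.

T1

Distances from the vessel (17.958°S, 142.738°W):
T5: 553.3 km
T4: 428.3 km
T1: 412.9 km
T2: 348.3 km
T3: 317.0 km
The third-farthest is T1 at 412.9 km.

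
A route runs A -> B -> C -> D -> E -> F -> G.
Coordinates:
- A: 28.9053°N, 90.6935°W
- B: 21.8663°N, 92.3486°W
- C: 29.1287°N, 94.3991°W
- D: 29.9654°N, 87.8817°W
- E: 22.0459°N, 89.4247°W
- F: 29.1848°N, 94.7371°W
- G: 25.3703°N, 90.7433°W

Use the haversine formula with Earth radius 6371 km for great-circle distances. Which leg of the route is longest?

Leg distances:
A→B: 800.1 km
B→C: 833.3 km
C→D: 637.2 km
D→E: 894.0 km
E→F: 955.6 km
F→G: 579.3 km
The longest leg is E–F at 955.6 km.

E–F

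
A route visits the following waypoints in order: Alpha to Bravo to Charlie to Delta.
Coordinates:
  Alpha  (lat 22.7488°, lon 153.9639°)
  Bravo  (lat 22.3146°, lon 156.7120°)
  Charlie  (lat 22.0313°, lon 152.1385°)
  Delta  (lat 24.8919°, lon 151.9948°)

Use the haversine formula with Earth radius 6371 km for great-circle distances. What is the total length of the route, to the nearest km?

Leg distances:
Alpha→Bravo: 286.3 km  (cumulative 286.3 km)
Bravo→Charlie: 472.0 km  (cumulative 758.3 km)
Charlie→Delta: 318.4 km  (cumulative 1076.7 km)
Total route length ≈ 1077 km.

1077 km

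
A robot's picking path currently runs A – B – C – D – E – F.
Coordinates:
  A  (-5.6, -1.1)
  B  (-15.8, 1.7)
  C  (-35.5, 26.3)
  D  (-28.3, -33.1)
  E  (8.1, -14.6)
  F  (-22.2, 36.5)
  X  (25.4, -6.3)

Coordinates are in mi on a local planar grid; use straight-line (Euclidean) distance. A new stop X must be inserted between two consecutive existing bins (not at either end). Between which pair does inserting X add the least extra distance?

Added distance for inserting X between each consecutive pair:
A–B: 62.8 mi
B–C: 79.5 mi
C–D: 69.3 mi
D–E: 38.4 mi
E–F: 23.8 mi
Smallest added distance is 23.8 mi, inserting between E and F.

between E and F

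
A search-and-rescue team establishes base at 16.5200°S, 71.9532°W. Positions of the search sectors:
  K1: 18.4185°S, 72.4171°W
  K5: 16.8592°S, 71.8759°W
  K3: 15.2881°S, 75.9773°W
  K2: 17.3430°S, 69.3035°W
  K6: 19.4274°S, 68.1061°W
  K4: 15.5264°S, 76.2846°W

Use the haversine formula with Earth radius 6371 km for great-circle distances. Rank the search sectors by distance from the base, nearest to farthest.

K5, K1, K2, K3, K4, K6

Distance from the base at 16.5200°S, 71.9532°W to each:
K5 16.8592°S, 71.8759°W: 38.6 km
K1 18.4185°S, 72.4171°W: 216.8 km
K2 17.3430°S, 69.3035°W: 296.3 km
K3 15.2881°S, 75.9773°W: 451.6 km
K4 15.5264°S, 76.2846°W: 475.9 km
K6 19.4274°S, 68.1061°W: 519.6 km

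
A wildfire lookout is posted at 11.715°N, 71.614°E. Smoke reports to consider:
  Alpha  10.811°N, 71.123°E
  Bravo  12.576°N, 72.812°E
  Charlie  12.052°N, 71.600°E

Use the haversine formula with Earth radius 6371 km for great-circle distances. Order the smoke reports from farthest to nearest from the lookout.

Distance from the lookout at 11.715°N, 71.614°E to each:
Bravo 12.576°N, 72.812°E: 161.6 km
Alpha 10.811°N, 71.123°E: 113.9 km
Charlie 12.052°N, 71.600°E: 37.5 km

Bravo, Alpha, Charlie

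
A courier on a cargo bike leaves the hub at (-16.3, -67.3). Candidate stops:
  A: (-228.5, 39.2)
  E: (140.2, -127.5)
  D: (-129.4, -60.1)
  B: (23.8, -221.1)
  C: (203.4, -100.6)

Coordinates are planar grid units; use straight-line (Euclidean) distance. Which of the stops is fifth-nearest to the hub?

A

Distances from the hub ((-16.3, -67.3)):
D: 113.3
B: 158.9
E: 167.7
C: 222.2
A: 237.4
The fifth-nearest is A at 237.4.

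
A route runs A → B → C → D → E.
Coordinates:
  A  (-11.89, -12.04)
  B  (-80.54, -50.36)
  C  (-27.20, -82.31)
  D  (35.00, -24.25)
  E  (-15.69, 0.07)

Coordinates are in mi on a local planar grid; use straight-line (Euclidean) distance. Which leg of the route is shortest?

D–E

Leg distances:
A→B: 78.6 mi
B→C: 62.2 mi
C→D: 85.1 mi
D→E: 56.2 mi
The shortest leg is D–E at 56.2 mi.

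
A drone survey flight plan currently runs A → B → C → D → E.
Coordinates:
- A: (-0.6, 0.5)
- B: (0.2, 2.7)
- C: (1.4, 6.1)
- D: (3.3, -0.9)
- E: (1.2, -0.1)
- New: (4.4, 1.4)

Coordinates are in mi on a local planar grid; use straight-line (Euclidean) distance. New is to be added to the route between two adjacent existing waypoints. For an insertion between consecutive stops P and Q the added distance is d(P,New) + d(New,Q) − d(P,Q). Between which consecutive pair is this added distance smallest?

Added distance for inserting New between each consecutive pair:
A–B: 7.1 mi
B–C: 6.4 mi
C–D: 0.9 mi
D–E: 3.8 mi
Smallest added distance is 0.9 mi, inserting between C and D.

between C and D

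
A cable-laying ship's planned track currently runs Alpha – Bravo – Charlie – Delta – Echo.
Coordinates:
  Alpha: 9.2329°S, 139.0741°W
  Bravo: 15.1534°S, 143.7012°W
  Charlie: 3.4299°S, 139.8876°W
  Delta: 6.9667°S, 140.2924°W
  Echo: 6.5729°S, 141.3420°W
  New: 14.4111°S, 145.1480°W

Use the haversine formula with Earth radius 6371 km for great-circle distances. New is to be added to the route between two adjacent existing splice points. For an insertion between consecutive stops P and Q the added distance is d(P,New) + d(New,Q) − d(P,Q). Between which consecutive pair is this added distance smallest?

Added distance for inserting New between each consecutive pair:
Alpha–Bravo: 224.3 km
Bravo–Charlie: 157.7 km
Charlie–Delta: 1937.6 km
Delta–Echo: 1824.8 km
Smallest added distance is 157.7 km, inserting between Bravo and Charlie.

between Bravo and Charlie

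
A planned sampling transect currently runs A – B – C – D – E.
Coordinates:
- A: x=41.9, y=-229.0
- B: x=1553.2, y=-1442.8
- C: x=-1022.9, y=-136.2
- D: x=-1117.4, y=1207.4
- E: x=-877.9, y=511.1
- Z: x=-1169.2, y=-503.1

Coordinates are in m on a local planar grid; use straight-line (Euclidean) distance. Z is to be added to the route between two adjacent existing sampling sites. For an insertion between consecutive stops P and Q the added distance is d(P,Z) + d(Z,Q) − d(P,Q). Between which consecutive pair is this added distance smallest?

between B and C

Added distance for inserting Z between each consecutive pair:
A–B: 2183.4 m
B–C: 386.5 m
C–D: 759.4 m
D–E: 2030.2 m
Smallest added distance is 386.5 m, inserting between B and C.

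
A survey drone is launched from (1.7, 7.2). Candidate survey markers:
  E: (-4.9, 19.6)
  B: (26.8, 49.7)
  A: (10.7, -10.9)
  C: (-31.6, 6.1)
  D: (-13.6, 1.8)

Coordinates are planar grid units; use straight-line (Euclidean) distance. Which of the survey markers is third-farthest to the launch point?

A

Distances from the launch point ((1.7, 7.2)):
B: 49.4
C: 33.3
A: 20.2
D: 16.2
E: 14.0
The third-farthest is A at 20.2.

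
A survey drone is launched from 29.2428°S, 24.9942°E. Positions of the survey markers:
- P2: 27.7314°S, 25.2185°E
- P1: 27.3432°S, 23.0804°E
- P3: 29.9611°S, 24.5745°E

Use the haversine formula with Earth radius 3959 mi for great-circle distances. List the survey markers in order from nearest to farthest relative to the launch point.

Computing each great-circle distance from 29.2428°S, 24.9942°E:
P3 29.9611°S, 24.5745°E: 55.7 mi
P2 27.7314°S, 25.2185°E: 105.3 mi
P1 27.3432°S, 23.0804°E: 175.5 mi

P3, P2, P1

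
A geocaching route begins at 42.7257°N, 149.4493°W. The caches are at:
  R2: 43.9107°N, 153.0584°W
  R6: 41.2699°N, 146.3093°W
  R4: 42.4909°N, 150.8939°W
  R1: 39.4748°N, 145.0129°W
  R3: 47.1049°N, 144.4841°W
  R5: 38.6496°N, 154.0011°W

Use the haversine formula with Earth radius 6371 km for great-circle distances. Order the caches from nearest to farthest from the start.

Distance from the start at 42.7257°N, 149.4493°W to each:
R4 42.4909°N, 150.8939°W: 121.1 km
R6 41.2699°N, 146.3093°W: 305.8 km
R2 43.9107°N, 153.0584°W: 320.3 km
R1 39.4748°N, 145.0129°W: 518.4 km
R5 38.6496°N, 154.0011°W: 593.7 km
R3 47.1049°N, 144.4841°W: 624.2 km

R4, R6, R2, R1, R5, R3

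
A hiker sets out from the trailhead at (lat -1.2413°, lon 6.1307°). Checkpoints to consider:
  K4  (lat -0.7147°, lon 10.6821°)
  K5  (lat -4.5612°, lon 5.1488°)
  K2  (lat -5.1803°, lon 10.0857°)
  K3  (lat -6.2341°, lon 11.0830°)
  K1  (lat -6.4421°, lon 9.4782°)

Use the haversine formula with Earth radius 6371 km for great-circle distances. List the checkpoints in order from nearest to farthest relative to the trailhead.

Computing each great-circle distance from (lat -1.2413°, lon 6.1307°):
K5 (lat -4.5612°, lon 5.1488°): 384.9 km
K4 (lat -0.7147°, lon 10.6821°): 509.4 km
K2 (lat -5.1803°, lon 10.0857°): 620.1 km
K1 (lat -6.4421°, lon 9.4782°): 687.2 km
K3 (lat -6.2341°, lon 11.0830°): 781.0 km

K5, K4, K2, K1, K3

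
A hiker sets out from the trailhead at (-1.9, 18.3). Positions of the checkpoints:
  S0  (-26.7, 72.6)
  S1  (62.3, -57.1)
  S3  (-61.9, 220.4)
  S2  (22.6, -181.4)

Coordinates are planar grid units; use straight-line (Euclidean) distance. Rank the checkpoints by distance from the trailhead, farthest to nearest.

Distances from the trailhead:
S3 (-61.9, 220.4): 210.8
S2 (22.6, -181.4): 201.2
S1 (62.3, -57.1): 99.0
S0 (-26.7, 72.6): 59.7

S3, S2, S1, S0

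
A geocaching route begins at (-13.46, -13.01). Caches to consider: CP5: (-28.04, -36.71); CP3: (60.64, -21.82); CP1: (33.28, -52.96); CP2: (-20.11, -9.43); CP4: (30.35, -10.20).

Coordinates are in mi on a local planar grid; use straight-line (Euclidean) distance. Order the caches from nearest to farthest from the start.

CP2, CP5, CP4, CP1, CP3

Computing each straight-line distance from (-13.46, -13.01):
CP2 (-20.11, -9.43): 7.6 mi
CP5 (-28.04, -36.71): 27.8 mi
CP4 (30.35, -10.20): 43.9 mi
CP1 (33.28, -52.96): 61.5 mi
CP3 (60.64, -21.82): 74.6 mi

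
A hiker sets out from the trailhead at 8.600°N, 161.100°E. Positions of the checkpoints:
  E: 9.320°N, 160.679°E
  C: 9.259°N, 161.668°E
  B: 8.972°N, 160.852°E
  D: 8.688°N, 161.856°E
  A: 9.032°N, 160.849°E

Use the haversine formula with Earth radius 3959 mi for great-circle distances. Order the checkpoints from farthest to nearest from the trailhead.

Distances from the trailhead:
C 9.259°N, 161.668°E: 59.8 mi
E 9.320°N, 160.679°E: 57.5 mi
D 8.688°N, 161.856°E: 52.0 mi
A 9.032°N, 160.849°E: 34.4 mi
B 8.972°N, 160.852°E: 30.8 mi

C, E, D, A, B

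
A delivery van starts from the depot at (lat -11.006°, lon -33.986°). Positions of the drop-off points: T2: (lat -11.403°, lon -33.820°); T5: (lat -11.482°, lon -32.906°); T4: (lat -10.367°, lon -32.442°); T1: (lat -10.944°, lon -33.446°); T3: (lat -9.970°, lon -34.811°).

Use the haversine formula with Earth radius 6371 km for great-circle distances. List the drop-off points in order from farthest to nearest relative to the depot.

T4, T3, T5, T1, T2

Distances from the depot:
T4 (lat -10.367°, lon -32.442°): 183.1 km
T3 (lat -9.970°, lon -34.811°): 146.3 km
T5 (lat -11.482°, lon -32.906°): 129.1 km
T1 (lat -10.944°, lon -33.446°): 59.3 km
T2 (lat -11.403°, lon -33.820°): 47.7 km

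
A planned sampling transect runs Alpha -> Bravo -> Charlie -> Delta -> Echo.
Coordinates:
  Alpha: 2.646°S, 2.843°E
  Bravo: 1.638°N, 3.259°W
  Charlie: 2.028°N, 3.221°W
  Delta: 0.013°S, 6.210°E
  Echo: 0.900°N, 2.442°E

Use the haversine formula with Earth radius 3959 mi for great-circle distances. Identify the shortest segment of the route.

Bravo–Charlie

Leg distances:
Alpha→Bravo: 515.1 mi
Bravo→Charlie: 27.1 mi
Charlie→Delta: 666.6 mi
Delta→Echo: 267.9 mi
The shortest leg is Bravo–Charlie at 27.1 mi.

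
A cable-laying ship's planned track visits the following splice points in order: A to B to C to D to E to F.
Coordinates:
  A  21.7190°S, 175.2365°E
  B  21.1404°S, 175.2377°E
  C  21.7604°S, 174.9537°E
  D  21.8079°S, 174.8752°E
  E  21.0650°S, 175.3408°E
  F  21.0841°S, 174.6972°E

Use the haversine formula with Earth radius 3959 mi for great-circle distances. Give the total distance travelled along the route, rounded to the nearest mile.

Leg distances:
A→B: 40.0 mi  (cumulative 40.0 mi)
B→C: 46.6 mi  (cumulative 86.6 mi)
C→D: 6.0 mi  (cumulative 92.6 mi)
D→E: 59.4 mi  (cumulative 152.0 mi)
E→F: 41.5 mi  (cumulative 193.5 mi)
Total route length ≈ 194 mi.

194 mi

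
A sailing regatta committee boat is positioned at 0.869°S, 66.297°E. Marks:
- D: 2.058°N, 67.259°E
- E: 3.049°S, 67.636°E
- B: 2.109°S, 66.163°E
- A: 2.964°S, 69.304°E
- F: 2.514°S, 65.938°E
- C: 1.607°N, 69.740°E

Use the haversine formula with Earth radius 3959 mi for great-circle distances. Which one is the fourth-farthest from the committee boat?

Distances from the committee boat (0.869°S, 66.297°E):
C: 293.0 mi
A: 253.1 mi
D: 212.9 mi
E: 176.7 mi
F: 116.3 mi
B: 86.2 mi
The fourth-farthest is E at 176.7 mi.

E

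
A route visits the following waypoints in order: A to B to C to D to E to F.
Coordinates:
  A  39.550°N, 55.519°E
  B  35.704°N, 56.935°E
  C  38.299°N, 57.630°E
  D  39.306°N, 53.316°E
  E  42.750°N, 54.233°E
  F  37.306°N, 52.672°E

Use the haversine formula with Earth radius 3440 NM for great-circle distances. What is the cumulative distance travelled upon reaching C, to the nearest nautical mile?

Leg distances:
A→B: 240.5 NM  (cumulative 240.5 NM)
B→C: 159.3 NM  (cumulative 399.8 NM)
Cumulative distance at C ≈ 400 NM.

400 NM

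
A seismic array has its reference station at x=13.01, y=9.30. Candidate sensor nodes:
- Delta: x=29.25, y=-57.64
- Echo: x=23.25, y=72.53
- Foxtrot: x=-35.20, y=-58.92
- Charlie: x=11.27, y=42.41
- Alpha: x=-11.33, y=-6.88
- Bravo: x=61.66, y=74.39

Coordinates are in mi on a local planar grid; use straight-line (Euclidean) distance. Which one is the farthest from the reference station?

Foxtrot

Distances from the reference station (x=13.01, y=9.30):
Foxtrot: 83.5 mi
Bravo: 81.3 mi
Delta: 68.9 mi
Echo: 64.1 mi
Charlie: 33.2 mi
Alpha: 29.2 mi
The farthest is Foxtrot at 83.5 mi.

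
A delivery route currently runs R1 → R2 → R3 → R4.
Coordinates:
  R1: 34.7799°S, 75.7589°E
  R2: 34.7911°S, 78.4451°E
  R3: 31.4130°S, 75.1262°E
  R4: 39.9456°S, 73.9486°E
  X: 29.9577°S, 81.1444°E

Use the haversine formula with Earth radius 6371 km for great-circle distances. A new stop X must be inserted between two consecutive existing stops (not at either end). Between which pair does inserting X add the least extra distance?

between R2 and R3

Added distance for inserting X between each consecutive pair:
R1–R2: 1085.7 km
R2–R3: 705.5 km
R3–R4: 931.7 km
Smallest added distance is 705.5 km, inserting between R2 and R3.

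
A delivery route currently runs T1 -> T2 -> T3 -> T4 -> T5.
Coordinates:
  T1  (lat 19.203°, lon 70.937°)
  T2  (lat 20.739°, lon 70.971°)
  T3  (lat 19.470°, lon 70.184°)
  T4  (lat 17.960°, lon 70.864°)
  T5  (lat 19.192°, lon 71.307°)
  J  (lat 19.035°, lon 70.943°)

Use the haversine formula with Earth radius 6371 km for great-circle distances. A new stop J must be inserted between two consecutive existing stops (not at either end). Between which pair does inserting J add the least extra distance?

Added distance for inserting J between each consecutive pair:
T1–T2: 37.4 km
T2–T3: 119.4 km
T3–T4: 30.5 km
T4–T5: 17.1 km
Smallest added distance is 17.1 km, inserting between T4 and T5.

between T4 and T5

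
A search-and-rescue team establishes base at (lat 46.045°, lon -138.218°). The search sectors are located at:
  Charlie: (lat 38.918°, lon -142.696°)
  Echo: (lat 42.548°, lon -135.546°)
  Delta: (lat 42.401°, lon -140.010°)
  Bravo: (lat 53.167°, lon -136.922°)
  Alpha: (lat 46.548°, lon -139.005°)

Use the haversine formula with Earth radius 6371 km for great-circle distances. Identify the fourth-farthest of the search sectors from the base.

Delta

Distance to each, sorted:
Charlie: 873.1 km
Bravo: 797.4 km
Echo: 443.1 km
Delta: 429.6 km
Alpha: 82.4 km
The fourth-farthest is Delta at 429.6 km.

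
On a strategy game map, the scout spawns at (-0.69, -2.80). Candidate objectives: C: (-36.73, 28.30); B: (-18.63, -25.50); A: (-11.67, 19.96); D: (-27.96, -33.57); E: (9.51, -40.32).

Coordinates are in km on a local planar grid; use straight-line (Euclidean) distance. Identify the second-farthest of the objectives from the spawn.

Distance to each, sorted:
C: 47.6 km
D: 41.1 km
E: 38.9 km
B: 28.9 km
A: 25.3 km
The second-farthest is D at 41.1 km.

D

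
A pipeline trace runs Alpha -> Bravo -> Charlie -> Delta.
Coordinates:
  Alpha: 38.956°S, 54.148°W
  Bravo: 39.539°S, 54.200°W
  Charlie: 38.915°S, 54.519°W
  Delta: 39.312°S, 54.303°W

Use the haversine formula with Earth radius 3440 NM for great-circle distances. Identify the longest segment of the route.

Bravo–Charlie

Leg distances:
Alpha→Bravo: 35.1 NM
Bravo→Charlie: 40.3 NM
Charlie→Delta: 25.9 NM
The longest leg is Bravo–Charlie at 40.3 NM.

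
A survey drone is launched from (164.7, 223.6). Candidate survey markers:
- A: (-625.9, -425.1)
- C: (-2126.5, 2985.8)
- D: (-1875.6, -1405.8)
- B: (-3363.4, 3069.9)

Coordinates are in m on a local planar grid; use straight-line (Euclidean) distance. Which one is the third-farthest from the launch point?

Distances from the launch point ((164.7, 223.6)):
B: 4533.1 m
C: 3588.8 m
D: 2611.1 m
A: 1022.7 m
The third-farthest is D at 2611.1 m.

D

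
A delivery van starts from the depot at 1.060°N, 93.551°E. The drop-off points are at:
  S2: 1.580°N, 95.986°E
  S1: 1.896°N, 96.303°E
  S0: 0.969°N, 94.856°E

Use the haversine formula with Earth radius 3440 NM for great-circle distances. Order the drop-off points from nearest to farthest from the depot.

Distances from the depot:
S0 0.969°N, 94.856°E: 78.5 NM
S2 1.580°N, 95.986°E: 149.5 NM
S1 1.896°N, 96.303°E: 172.6 NM

S0, S2, S1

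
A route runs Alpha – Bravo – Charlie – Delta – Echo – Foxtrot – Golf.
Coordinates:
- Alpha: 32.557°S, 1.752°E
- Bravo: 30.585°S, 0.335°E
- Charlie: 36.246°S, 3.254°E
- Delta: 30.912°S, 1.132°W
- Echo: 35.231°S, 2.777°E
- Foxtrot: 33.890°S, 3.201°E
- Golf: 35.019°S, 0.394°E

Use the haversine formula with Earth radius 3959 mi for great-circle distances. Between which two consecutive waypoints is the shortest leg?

Echo–Foxtrot

Leg distances:
Alpha→Bravo: 159.8 mi
Bravo→Charlie: 425.8 mi
Charlie→Delta: 446.6 mi
Delta→Echo: 374.5 mi
Echo→Foxtrot: 95.7 mi
Foxtrot→Golf: 177.9 mi
The shortest leg is Echo–Foxtrot at 95.7 mi.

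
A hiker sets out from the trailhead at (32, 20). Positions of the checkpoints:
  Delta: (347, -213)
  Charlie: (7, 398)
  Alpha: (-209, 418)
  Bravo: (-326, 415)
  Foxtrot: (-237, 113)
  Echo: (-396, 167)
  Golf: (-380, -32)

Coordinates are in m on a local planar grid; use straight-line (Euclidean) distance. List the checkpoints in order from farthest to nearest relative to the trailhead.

Distance from the trailhead at (32, 20) to each:
Bravo (-326, 415): 533.1 m
Alpha (-209, 418): 465.3 m
Echo (-396, 167): 452.5 m
Golf (-380, -32): 415.3 m
Delta (347, -213): 391.8 m
Charlie (7, 398): 378.8 m
Foxtrot (-237, 113): 284.6 m

Bravo, Alpha, Echo, Golf, Delta, Charlie, Foxtrot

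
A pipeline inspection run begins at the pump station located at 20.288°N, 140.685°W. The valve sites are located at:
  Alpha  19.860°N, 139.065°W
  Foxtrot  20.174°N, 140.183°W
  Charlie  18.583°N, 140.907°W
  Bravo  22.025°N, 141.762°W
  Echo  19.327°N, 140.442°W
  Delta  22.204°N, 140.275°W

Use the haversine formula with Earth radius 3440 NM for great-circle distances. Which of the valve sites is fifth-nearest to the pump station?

Distance to each, sorted:
Foxtrot: 29.1 NM
Echo: 59.3 NM
Alpha: 94.9 NM
Charlie: 103.1 NM
Delta: 117.3 NM
Bravo: 120.5 NM
The fifth-nearest is Delta at 117.3 NM.

Delta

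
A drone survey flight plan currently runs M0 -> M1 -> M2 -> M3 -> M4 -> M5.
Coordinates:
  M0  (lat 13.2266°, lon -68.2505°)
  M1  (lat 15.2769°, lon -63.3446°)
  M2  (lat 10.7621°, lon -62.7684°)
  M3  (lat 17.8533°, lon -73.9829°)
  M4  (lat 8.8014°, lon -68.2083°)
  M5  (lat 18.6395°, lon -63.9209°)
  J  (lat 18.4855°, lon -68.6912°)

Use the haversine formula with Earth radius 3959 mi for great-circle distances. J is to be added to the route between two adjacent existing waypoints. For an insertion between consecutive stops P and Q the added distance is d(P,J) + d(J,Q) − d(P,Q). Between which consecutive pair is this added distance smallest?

Added distance for inserting J between each consecutive pair:
M0–M1: 424.0 mi
M1–M2: 767.2 mi
M2–M3: 118.4 mi
M3–M4: 284.1 mi
M4–M5: 244.5 mi
Smallest added distance is 118.4 mi, inserting between M2 and M3.

between M2 and M3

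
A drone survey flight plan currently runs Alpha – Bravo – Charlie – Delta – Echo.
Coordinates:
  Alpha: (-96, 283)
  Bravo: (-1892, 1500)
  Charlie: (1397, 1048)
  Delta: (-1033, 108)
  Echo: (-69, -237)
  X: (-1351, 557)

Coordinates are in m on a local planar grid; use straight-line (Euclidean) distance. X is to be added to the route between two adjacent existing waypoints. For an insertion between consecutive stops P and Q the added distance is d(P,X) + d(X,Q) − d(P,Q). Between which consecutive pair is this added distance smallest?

between Alpha and Bravo

Added distance for inserting X between each consecutive pair:
Alpha–Bravo: 202.2 m
Bravo–Charlie: 558.8 m
Charlie–Delta: 736.2 m
Delta–Echo: 1034.3 m
Smallest added distance is 202.2 m, inserting between Alpha and Bravo.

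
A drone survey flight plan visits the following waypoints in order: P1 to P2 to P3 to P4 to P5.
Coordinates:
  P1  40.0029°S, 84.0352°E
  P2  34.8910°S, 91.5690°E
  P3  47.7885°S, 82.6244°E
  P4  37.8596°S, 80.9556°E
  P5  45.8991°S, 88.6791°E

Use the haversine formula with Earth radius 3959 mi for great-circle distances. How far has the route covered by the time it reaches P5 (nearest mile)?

Leg distances:
P1→P2: 543.3 mi  (cumulative 543.3 mi)
P2→P3: 1003.2 mi  (cumulative 1546.4 mi)
P3→P4: 691.2 mi  (cumulative 2237.7 mi)
P4→P5: 682.3 mi  (cumulative 2919.9 mi)
Cumulative distance at P5 ≈ 2920 mi.

2920 mi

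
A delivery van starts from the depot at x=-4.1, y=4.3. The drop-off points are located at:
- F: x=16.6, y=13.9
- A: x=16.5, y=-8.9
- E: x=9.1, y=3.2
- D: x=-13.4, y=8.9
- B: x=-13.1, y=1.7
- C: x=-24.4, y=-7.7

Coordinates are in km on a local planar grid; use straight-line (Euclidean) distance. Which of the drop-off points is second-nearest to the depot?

Distances from the depot (x=-4.1, y=4.3):
B: 9.4 km
D: 10.4 km
E: 13.2 km
F: 22.8 km
C: 23.6 km
A: 24.5 km
The second-nearest is D at 10.4 km.

D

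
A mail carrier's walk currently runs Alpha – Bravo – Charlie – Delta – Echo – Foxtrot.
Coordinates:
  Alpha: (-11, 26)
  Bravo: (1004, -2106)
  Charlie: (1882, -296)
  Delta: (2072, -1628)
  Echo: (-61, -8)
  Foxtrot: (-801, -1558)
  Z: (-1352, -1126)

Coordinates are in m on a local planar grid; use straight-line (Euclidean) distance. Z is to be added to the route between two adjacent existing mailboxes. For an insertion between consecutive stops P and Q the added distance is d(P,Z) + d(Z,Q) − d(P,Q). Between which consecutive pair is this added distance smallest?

between Echo and Foxtrot

Added distance for inserting Z between each consecutive pair:
Alpha–Bravo: 1958.3 m
Bravo–Charlie: 3878.8 m
Charlie–Delta: 5453.9 m
Delta–Echo: 2490.0 m
Echo–Foxtrot: 690.4 m
Smallest added distance is 690.4 m, inserting between Echo and Foxtrot.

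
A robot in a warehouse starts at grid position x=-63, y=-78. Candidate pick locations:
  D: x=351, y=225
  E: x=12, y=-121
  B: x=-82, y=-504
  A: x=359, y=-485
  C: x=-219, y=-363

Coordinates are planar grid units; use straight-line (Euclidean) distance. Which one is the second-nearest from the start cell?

C

Distance to each, sorted:
E: 86.5
C: 324.9
B: 426.4
D: 513.0
A: 586.3
The second-nearest is C at 324.9.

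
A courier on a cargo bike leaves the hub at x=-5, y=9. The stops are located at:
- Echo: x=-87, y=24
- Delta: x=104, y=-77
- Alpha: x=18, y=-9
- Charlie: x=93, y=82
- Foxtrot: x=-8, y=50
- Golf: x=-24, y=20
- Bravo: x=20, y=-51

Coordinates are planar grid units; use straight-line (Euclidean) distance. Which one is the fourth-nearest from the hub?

Bravo

Distance to each, sorted:
Golf: 22.0
Alpha: 29.2
Foxtrot: 41.1
Bravo: 65.0
Echo: 83.4
Charlie: 122.2
Delta: 138.8
The fourth-nearest is Bravo at 65.0.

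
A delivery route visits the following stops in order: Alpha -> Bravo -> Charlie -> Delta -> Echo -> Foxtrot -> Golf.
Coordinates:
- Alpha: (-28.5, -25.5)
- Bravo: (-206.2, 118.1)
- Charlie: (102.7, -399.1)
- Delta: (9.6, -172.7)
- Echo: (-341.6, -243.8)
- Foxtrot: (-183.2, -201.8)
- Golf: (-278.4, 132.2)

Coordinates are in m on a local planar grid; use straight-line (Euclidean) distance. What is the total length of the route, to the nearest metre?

Leg distances:
Alpha→Bravo: 228.5 m  (cumulative 228.5 m)
Bravo→Charlie: 602.4 m  (cumulative 830.9 m)
Charlie→Delta: 244.8 m  (cumulative 1075.7 m)
Delta→Echo: 358.3 m  (cumulative 1434.0 m)
Echo→Foxtrot: 163.9 m  (cumulative 1597.9 m)
Foxtrot→Golf: 347.3 m  (cumulative 1945.2 m)
Total route length ≈ 1945 m.

1945 m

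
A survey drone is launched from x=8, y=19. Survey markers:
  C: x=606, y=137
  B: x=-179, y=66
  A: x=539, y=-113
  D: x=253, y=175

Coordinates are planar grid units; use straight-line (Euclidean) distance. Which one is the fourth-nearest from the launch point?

Distance to each, sorted:
B: 192.8
D: 290.4
A: 547.2
C: 609.5
The fourth-nearest is C at 609.5.

C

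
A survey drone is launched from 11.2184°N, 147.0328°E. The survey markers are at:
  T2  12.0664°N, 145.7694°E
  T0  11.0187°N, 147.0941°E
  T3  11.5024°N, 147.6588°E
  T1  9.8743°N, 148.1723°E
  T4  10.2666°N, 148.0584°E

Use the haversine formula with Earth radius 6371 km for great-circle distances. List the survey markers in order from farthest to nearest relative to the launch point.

T1, T2, T4, T3, T0

Distance from the launch point at 11.2184°N, 147.0328°E to each:
T1 9.8743°N, 148.1723°E: 194.6 km
T2 12.0664°N, 145.7694°E: 166.8 km
T4 10.2666°N, 148.0584°E: 154.1 km
T3 11.5024°N, 147.6588°E: 75.2 km
T0 11.0187°N, 147.0941°E: 23.2 km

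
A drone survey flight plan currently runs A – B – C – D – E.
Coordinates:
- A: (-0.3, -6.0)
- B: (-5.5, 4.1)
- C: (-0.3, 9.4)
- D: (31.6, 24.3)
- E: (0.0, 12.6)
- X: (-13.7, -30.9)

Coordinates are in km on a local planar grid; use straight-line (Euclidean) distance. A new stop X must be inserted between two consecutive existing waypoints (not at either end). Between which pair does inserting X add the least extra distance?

Added distance for inserting X between each consecutive pair:
A–B: 52.9 km
B–C: 71.0 km
C–D: 78.7 km
D–E: 83.3 km
Smallest added distance is 52.9 km, inserting between A and B.

between A and B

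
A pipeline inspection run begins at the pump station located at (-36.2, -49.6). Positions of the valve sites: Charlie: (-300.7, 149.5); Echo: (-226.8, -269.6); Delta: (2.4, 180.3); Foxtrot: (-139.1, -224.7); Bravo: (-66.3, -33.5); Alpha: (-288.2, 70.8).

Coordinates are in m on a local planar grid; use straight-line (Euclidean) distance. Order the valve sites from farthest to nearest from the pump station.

Computing each straight-line distance from (-36.2, -49.6):
Charlie (-300.7, 149.5): 331.1 m
Echo (-226.8, -269.6): 291.1 m
Alpha (-288.2, 70.8): 279.3 m
Delta (2.4, 180.3): 233.1 m
Foxtrot (-139.1, -224.7): 203.1 m
Bravo (-66.3, -33.5): 34.1 m

Charlie, Echo, Alpha, Delta, Foxtrot, Bravo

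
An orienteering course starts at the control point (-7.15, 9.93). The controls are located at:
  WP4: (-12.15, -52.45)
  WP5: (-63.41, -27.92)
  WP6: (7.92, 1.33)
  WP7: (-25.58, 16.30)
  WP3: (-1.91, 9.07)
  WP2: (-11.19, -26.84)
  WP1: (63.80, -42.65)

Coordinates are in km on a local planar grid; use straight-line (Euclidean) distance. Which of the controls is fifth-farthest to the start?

Distance to each, sorted:
WP1: 88.3 km
WP5: 67.8 km
WP4: 62.6 km
WP2: 37.0 km
WP7: 19.5 km
WP6: 17.4 km
WP3: 5.3 km
The fifth-farthest is WP7 at 19.5 km.

WP7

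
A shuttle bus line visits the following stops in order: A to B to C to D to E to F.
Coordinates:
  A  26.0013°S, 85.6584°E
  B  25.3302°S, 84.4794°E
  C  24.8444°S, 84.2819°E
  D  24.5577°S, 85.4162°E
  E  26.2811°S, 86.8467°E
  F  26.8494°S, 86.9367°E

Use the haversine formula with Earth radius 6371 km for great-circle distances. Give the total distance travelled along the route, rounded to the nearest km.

Leg distances:
A→B: 139.8 km  (cumulative 139.8 km)
B→C: 57.6 km  (cumulative 197.3 km)
C→D: 118.9 km  (cumulative 316.3 km)
D→E: 239.5 km  (cumulative 555.8 km)
E→F: 63.8 km  (cumulative 619.6 km)
Total route length ≈ 620 km.

620 km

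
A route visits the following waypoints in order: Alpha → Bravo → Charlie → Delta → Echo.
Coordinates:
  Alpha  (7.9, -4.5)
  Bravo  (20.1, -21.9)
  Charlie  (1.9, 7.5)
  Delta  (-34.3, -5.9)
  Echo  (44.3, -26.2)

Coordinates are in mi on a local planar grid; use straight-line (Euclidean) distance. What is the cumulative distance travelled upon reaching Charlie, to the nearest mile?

56 mi

Leg distances:
Alpha→Bravo: 21.3 mi  (cumulative 21.3 mi)
Bravo→Charlie: 34.6 mi  (cumulative 55.8 mi)
Cumulative distance at Charlie ≈ 56 mi.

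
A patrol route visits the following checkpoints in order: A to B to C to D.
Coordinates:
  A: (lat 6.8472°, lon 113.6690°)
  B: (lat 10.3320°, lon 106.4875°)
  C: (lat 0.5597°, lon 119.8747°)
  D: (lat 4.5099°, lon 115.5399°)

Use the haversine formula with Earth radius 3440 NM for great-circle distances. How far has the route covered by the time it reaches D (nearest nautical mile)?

Leg distances:
A→B: 474.8 NM  (cumulative 474.8 NM)
B→C: 991.4 NM  (cumulative 1466.2 NM)
C→D: 351.9 NM  (cumulative 1818.1 NM)
Cumulative distance at D ≈ 1818 NM.

1818 NM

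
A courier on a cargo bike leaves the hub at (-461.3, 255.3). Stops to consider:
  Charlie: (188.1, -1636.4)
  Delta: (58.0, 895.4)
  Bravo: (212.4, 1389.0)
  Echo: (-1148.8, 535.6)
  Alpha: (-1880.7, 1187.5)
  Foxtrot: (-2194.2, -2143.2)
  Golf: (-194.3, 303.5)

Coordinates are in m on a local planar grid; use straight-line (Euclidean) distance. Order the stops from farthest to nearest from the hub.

Foxtrot, Charlie, Alpha, Bravo, Delta, Echo, Golf

Computing each straight-line distance from (-461.3, 255.3):
Foxtrot (-2194.2, -2143.2): 2959.0 m
Charlie (188.1, -1636.4): 2000.1 m
Alpha (-1880.7, 1187.5): 1698.1 m
Bravo (212.4, 1389.0): 1318.8 m
Delta (58.0, 895.4): 824.3 m
Echo (-1148.8, 535.6): 742.4 m
Golf (-194.3, 303.5): 271.3 m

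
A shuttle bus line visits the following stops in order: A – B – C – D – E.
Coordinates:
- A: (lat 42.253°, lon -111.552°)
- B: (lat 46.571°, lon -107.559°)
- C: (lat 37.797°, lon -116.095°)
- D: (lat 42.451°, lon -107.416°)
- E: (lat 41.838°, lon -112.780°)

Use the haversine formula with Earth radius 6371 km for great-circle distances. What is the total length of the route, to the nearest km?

Leg distances:
A→B: 575.3 km  (cumulative 575.3 km)
B→C: 1201.1 km  (cumulative 1776.4 km)
C→D: 900.5 km  (cumulative 2676.9 km)
D→E: 447.4 km  (cumulative 3124.3 km)
Total route length ≈ 3124 km.

3124 km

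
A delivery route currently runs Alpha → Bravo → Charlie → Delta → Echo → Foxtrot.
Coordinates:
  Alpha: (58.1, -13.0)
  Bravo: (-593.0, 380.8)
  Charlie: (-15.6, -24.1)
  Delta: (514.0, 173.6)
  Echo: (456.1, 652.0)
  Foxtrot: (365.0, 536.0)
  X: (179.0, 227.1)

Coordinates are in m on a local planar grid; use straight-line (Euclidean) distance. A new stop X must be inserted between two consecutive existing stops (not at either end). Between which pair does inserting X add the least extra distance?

Added distance for inserting X between each consecutive pair:
Alpha–Bravo: 295.0 m
Bravo–Charlie: 399.7 m
Charlie–Delta: 91.7 m
Delta–Echo: 364.6 m
Echo–Foxtrot: 720.4 m
Smallest added distance is 91.7 m, inserting between Charlie and Delta.

between Charlie and Delta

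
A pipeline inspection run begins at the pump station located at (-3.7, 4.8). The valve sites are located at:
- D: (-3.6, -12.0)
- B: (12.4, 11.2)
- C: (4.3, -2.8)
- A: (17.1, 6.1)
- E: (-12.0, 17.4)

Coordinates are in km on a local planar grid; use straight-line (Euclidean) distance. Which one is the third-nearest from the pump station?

D

Distances from the pump station ((-3.7, 4.8)):
C: 11.0 km
E: 15.1 km
D: 16.8 km
B: 17.3 km
A: 20.8 km
The third-nearest is D at 16.8 km.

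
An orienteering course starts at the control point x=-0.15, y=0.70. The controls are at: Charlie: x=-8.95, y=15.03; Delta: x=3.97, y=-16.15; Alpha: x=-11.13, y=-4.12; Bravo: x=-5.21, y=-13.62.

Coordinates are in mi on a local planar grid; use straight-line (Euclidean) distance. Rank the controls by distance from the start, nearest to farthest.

Distance from the start at x=-0.15, y=0.70 to each:
Alpha x=-11.13, y=-4.12: 12.0 mi
Bravo x=-5.21, y=-13.62: 15.2 mi
Charlie x=-8.95, y=15.03: 16.8 mi
Delta x=3.97, y=-16.15: 17.3 mi

Alpha, Bravo, Charlie, Delta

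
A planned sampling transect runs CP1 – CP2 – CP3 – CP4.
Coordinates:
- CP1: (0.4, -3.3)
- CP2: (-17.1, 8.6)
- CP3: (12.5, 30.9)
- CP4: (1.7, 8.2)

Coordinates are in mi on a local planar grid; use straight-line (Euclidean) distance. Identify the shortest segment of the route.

CP1–CP2

Leg distances:
CP1→CP2: 21.2 mi
CP2→CP3: 37.1 mi
CP3→CP4: 25.1 mi
The shortest leg is CP1–CP2 at 21.2 mi.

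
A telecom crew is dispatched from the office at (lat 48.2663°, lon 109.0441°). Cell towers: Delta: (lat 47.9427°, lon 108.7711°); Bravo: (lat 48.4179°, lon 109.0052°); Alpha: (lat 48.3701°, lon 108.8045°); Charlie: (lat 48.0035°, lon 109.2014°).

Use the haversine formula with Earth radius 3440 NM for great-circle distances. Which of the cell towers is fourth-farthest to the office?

Bravo

Distance to each, sorted:
Delta: 22.3 NM
Charlie: 17.0 NM
Alpha: 11.4 NM
Bravo: 9.2 NM
The fourth-farthest is Bravo at 9.2 NM.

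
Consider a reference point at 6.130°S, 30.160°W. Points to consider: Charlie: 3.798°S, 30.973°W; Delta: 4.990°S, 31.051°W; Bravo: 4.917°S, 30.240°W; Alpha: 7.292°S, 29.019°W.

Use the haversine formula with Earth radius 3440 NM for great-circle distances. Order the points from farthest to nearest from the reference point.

Charlie, Alpha, Delta, Bravo

Distance from the reference point at 6.130°S, 30.160°W to each:
Charlie 3.798°S, 30.973°W: 148.2 NM
Alpha 7.292°S, 29.019°W: 97.4 NM
Delta 4.990°S, 31.051°W: 86.7 NM
Bravo 4.917°S, 30.240°W: 73.0 NM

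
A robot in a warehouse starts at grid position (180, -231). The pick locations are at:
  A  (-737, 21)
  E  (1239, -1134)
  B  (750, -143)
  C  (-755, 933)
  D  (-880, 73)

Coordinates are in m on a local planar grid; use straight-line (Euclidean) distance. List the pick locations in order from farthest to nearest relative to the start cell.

C, E, D, A, B

Computing each straight-line distance from (180, -231):
C (-755, 933): 1493.0 m
E (1239, -1134): 1391.7 m
D (-880, 73): 1102.7 m
A (-737, 21): 951.0 m
B (750, -143): 576.8 m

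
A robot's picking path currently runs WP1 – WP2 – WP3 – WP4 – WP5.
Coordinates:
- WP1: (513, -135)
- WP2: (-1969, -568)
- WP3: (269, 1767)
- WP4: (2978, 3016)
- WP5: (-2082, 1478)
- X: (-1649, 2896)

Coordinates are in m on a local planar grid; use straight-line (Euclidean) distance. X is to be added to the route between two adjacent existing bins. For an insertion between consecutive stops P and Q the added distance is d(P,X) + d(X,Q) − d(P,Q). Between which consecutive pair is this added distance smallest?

between WP4 and WP5

Added distance for inserting X between each consecutive pair:
WP1–WP2: 4682.3 m
WP2–WP3: 2470.0 m
WP3–WP4: 3871.1 m
WP4–WP5: 822.6 m
Smallest added distance is 822.6 m, inserting between WP4 and WP5.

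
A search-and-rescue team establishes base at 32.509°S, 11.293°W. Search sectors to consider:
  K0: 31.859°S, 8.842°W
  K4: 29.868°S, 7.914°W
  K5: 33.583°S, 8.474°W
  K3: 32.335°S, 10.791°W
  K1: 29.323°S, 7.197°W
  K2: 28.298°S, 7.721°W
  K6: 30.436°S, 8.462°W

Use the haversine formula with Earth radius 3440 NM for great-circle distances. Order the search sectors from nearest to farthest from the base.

K3, K0, K5, K6, K4, K1, K2

Distances from the base:
K3 32.335°S, 10.791°W: 27.5 NM
K0 31.859°S, 8.842°W: 130.5 NM
K5 33.583°S, 8.474°W: 155.8 NM
K6 30.436°S, 8.462°W: 191.0 NM
K4 29.868°S, 7.914°W: 235.1 NM
K1 29.323°S, 7.197°W: 284.7 NM
K2 28.298°S, 7.721°W: 313.2 NM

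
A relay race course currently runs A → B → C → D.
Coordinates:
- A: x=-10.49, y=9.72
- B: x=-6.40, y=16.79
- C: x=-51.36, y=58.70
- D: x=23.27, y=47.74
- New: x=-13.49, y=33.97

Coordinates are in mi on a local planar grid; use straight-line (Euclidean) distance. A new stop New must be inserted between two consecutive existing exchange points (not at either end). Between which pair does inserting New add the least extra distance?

Added distance for inserting New between each consecutive pair:
A–B: 34.9 mi
B–C: 2.4 mi
C–D: 9.1 mi
Smallest added distance is 2.4 mi, inserting between B and C.

between B and C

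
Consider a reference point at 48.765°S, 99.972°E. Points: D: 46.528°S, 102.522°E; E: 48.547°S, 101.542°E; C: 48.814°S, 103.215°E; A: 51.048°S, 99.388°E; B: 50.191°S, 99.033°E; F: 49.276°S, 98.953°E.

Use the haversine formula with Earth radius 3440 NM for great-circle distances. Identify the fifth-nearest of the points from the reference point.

Distance to each, sorted:
F: 50.5 NM
E: 63.6 NM
B: 93.1 NM
C: 128.3 NM
A: 138.9 NM
D: 169.3 NM
The fifth-nearest is A at 138.9 NM.

A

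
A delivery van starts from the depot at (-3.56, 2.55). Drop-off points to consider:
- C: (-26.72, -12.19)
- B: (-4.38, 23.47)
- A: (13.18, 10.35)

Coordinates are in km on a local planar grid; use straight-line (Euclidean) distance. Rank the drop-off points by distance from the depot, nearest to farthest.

Computing each straight-line distance from (-3.56, 2.55):
A (13.18, 10.35): 18.5 km
B (-4.38, 23.47): 20.9 km
C (-26.72, -12.19): 27.5 km

A, B, C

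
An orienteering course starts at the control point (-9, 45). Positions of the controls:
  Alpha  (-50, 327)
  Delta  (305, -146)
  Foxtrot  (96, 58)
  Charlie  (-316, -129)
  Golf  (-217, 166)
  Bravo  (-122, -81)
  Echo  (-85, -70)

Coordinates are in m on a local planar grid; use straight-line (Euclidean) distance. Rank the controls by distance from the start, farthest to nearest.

Delta, Charlie, Alpha, Golf, Bravo, Echo, Foxtrot

Distances from the start:
Delta (305, -146): 367.5 m
Charlie (-316, -129): 352.9 m
Alpha (-50, 327): 285.0 m
Golf (-217, 166): 240.6 m
Bravo (-122, -81): 169.2 m
Echo (-85, -70): 137.8 m
Foxtrot (96, 58): 105.8 m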